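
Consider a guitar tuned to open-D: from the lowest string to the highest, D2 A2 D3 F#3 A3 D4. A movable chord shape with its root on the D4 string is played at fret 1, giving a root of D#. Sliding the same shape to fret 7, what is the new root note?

Moving from fret 1 to fret 7 shifts the root by 6 semitones.
D# up 6 semitones is A.

A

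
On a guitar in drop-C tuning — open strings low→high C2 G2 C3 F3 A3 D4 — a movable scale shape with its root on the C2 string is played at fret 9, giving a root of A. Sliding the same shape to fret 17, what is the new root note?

F

Moving from fret 9 to fret 17 shifts the root by 8 semitones.
A up 8 semitones is F.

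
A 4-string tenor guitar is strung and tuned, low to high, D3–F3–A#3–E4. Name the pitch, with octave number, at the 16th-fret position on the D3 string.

F#4

Each fret is one semitone, so D3 + 16 = F#4.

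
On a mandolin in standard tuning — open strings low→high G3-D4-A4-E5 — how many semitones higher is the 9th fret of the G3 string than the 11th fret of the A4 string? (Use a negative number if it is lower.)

G3 at fret 9 → E4 (MIDI 64); A4 at fret 11 → G♯5 (MIDI 80).
64 − 80 = -16, so the two pitches are 16 semitones apart.

-16 semitones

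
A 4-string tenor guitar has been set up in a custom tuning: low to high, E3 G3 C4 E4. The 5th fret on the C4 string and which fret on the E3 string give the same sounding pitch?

13

Fret 5 on C4 is MIDI 60 + 5 = 65 (F4). On the E3 string (open MIDI 52), that pitch is 65 − 52 = fret 13.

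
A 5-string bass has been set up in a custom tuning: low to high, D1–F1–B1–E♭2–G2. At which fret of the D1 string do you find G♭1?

G♭1 is 4 semitones above the open D1 (D–Eb–E–F–Gb), so it sits at fret 4.

4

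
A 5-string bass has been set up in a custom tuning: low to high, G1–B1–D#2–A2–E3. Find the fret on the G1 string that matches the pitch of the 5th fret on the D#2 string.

13

Fret 5 on D#2 is MIDI 39 + 5 = 44 (G#2). On the G1 string (open MIDI 31), that pitch is 44 − 31 = fret 13.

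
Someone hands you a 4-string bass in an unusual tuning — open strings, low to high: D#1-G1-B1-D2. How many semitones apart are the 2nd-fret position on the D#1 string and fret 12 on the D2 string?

21 semitones

D#1 at fret 2 → F1 (MIDI 29); D2 at fret 12 → D3 (MIDI 50).
29 − 50 = -21, so the two pitches are 21 semitones apart, with D3 the higher.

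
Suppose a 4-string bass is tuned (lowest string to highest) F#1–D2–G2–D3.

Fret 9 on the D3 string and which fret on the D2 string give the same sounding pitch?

D3 at fret 9 is D3 + 9 semitones = B3.
The open D2 string is 12 semitones below the open D3, so the same pitch on the D2 string lies at fret 9 + 12 = 21.

21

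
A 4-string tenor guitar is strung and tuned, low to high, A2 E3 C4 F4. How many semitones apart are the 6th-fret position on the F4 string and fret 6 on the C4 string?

F4 at fret 6 → B4 (MIDI 71); C4 at fret 6 → F#4 (MIDI 66).
71 − 66 = 5, so the two pitches are 5 semitones apart, with B4 the higher.

5 semitones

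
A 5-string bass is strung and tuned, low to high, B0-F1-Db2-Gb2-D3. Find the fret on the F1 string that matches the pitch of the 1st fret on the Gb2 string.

Fret 1 on Gb2 is MIDI 42 + 1 = 43 (G2). On the F1 string (open MIDI 29), that pitch is 43 − 29 = fret 14.

14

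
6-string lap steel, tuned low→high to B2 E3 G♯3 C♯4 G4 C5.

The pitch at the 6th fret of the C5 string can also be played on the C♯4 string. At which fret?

17

C5 at fret 6 is C5 + 6 semitones = F♯5.
The open C♯4 string is 11 semitones below the open C5, so the same pitch on the C♯4 string lies at fret 6 + 11 = 17.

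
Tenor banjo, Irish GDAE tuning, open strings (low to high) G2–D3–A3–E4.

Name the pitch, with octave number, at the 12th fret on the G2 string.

Each fret is one semitone, so G2 + 12 = G3.

G3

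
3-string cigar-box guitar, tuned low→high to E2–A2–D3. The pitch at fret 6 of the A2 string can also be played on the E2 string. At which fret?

A2 at fret 6 is A2 + 6 semitones = Eb3.
The open E2 string is 5 semitones below the open A2, so the same pitch on the E2 string lies at fret 6 + 5 = 11.

11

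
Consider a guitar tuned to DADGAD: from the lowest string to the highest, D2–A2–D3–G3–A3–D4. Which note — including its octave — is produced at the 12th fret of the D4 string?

D5

D4 is MIDI 62. Adding 12 gives 74, which is D5.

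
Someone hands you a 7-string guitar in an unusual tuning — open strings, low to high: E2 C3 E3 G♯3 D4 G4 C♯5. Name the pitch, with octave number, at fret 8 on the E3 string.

C4

Each fret is one semitone, so E3 + 8 = C4.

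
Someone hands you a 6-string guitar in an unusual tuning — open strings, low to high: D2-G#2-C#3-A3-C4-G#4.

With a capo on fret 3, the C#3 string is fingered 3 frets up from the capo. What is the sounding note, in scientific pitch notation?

G3

The capo raises the open C#3 by 3 semitones to E3; fretting 3 more gives C#3 + 3 + 3 = C#3 + 6 semitones = G3.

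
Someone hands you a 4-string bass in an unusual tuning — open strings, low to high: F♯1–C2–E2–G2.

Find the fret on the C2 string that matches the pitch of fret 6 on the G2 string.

13

Fret 6 on G2 is MIDI 43 + 6 = 49 (C♯3). On the C2 string (open MIDI 36), that pitch is 49 − 36 = fret 13.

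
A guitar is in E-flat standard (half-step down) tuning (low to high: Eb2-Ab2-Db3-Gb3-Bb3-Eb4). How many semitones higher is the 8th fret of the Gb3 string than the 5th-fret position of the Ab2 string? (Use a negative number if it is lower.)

13 semitones

Gb3 at fret 8 → D4 (MIDI 62); Ab2 at fret 5 → Db3 (MIDI 49).
62 − 49 = 13, so the two pitches are 13 semitones apart.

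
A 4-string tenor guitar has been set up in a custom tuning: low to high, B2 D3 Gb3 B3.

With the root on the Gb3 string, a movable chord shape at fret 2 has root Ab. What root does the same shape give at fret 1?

G

Moving from fret 2 to fret 1 shifts the root by -1 semitone.
Ab down 1 semitone is G.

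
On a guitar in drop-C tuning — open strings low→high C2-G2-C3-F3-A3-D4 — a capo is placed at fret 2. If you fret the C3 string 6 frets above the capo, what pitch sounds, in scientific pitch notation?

G♯3

The capo raises the open C3 by 2 semitones to D3; fretting 6 more gives C3 + 2 + 6 = C3 + 8 semitones = G♯3.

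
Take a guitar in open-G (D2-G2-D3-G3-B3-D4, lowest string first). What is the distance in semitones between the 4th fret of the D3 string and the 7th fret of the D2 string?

9 semitones

D3 at fret 4 → F#3 (MIDI 54); D2 at fret 7 → A2 (MIDI 45).
54 − 45 = 9, so the two pitches are 9 semitones apart, with F#3 the higher.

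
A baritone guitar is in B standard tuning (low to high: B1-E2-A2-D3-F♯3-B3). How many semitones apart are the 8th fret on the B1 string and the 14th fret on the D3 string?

21 semitones

B1 at fret 8 → G2 (MIDI 43); D3 at fret 14 → E4 (MIDI 64).
43 − 64 = -21, so the two pitches are 21 semitones apart, with E4 the higher.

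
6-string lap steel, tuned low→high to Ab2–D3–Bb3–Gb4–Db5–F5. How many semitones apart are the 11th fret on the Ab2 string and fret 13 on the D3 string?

8 semitones

Ab2 at fret 11 → G3 (MIDI 55); D3 at fret 13 → Eb4 (MIDI 63).
55 − 63 = -8, so the two pitches are 8 semitones apart, with Eb4 the higher.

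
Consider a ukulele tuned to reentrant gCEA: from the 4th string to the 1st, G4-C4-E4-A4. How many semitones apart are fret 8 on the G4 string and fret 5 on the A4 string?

1 semitone

G4 at fret 8 → D#5 (MIDI 75); A4 at fret 5 → D5 (MIDI 74).
75 − 74 = 1, so the two pitches are 1 semitone apart, with D#5 the higher.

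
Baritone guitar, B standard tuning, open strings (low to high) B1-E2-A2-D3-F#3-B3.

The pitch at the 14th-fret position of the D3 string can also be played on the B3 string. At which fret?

5

D3 at fret 14 is D3 + 14 semitones = E4.
The open B3 string is 9 semitones above the open D3, so the same pitch on the B3 string lies at fret 14 − 9 = 5.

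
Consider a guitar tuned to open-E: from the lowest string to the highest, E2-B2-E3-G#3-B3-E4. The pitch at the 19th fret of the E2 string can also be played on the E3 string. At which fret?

Fret 19 on E2 is MIDI 40 + 19 = 59 (B3). On the E3 string (open MIDI 52), that pitch is 59 − 52 = fret 7.

7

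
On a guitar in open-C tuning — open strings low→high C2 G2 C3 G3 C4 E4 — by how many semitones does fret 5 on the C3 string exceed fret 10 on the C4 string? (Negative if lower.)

C3 at fret 5 → F3 (MIDI 53); C4 at fret 10 → A#4 (MIDI 70).
53 − 70 = -17, so the two pitches are 17 semitones apart.

-17 semitones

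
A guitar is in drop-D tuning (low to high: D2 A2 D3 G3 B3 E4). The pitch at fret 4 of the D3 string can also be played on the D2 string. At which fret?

16

D3 at fret 4 is D3 + 4 semitones = F#3.
The open D2 string is 12 semitones below the open D3, so the same pitch on the D2 string lies at fret 4 + 12 = 16.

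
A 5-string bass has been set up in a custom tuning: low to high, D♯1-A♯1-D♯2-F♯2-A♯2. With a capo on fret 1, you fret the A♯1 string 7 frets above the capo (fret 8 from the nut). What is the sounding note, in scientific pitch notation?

F♯2

The capo raises the open A♯1 by 1 semitone to B1; fretting 7 more gives A♯1 + 1 + 7 = A♯1 + 8 semitones = F♯2.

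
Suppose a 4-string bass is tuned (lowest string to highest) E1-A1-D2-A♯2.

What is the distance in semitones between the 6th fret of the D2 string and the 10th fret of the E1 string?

D2 at fret 6 → G♯2 (MIDI 44); E1 at fret 10 → D2 (MIDI 38).
44 − 38 = 6, so the two pitches are 6 semitones apart, with G♯2 the higher.

6 semitones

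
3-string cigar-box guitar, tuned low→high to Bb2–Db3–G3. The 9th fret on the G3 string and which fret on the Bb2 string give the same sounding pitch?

18

Fret 9 on G3 is MIDI 55 + 9 = 64 (E4). On the Bb2 string (open MIDI 46), that pitch is 64 − 46 = fret 18.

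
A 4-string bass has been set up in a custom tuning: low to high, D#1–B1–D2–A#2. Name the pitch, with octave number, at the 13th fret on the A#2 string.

A#2 is MIDI 46. Adding 13 gives 59, which is B3.

B3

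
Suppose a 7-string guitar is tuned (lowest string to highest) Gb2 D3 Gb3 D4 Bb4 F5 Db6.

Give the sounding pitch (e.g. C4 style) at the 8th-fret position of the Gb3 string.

Each fret is one semitone, so Gb3 + 8 = D4.

D4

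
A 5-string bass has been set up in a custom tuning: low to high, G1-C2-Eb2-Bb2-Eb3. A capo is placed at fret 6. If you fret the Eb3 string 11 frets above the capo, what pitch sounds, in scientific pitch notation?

Ab4

The capo raises the open Eb3 by 6 semitones to A3; fretting 11 more gives Eb3 + 6 + 11 = Eb3 + 17 semitones = Ab4.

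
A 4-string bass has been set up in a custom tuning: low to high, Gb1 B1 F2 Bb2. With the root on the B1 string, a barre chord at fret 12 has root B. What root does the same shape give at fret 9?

Ab

Moving from fret 12 to fret 9 shifts the root by -3 semitones.
B down 3 semitones is Ab.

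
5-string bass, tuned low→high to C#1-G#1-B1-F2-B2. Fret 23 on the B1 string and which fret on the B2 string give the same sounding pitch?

11

B1 at fret 23 is B1 + 23 semitones = A#3.
The open B2 string is 12 semitones above the open B1, so the same pitch on the B2 string lies at fret 23 − 12 = 11.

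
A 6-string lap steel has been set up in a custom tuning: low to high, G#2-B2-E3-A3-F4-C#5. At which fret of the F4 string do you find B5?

18

B5 is 18 semitones above the open F4 (F–F#–G–G#–…–A–A#–B), so it sits at fret 18.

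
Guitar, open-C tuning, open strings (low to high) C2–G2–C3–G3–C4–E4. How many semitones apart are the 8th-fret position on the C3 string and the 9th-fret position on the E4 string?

17 semitones

C3 at fret 8 → G#3 (MIDI 56); E4 at fret 9 → C#5 (MIDI 73).
56 − 73 = -17, so the two pitches are 17 semitones apart, with C#5 the higher.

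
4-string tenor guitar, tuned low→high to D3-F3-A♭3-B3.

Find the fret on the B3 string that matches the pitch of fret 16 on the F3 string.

10

F3 at fret 16 is F3 + 16 semitones = A4.
The open B3 string is 6 semitones above the open F3, so the same pitch on the B3 string lies at fret 16 − 6 = 10.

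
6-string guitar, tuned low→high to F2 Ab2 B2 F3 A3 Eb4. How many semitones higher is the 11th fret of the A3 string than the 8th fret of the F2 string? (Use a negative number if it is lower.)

19 semitones

A3 at fret 11 → Ab4 (MIDI 68); F2 at fret 8 → Db3 (MIDI 49).
68 − 49 = 19, so the two pitches are 19 semitones apart.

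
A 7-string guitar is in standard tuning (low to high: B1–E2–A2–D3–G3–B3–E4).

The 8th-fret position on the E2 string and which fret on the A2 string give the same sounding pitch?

3

E2 at fret 8 is E2 + 8 semitones = C3.
The open A2 string is 5 semitones above the open E2, so the same pitch on the A2 string lies at fret 8 − 5 = 3.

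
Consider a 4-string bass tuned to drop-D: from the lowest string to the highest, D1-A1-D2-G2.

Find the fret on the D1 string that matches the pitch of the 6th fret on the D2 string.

18

D2 at fret 6 is D2 + 6 semitones = G#2.
The open D1 string is 12 semitones below the open D2, so the same pitch on the D1 string lies at fret 6 + 12 = 18.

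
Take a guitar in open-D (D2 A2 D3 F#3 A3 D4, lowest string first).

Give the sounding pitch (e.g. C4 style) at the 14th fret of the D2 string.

E3

Each fret is one semitone, so D2 + 14 = E3.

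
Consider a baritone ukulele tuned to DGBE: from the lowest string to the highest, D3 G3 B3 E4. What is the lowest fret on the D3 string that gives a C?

From D3, count semitones up the chromatic scale until reaching C: D–D#–E–F–…–A#–B–C — 10 steps.

10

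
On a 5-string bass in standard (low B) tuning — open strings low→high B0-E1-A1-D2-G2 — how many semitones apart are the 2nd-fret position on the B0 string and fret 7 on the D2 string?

B0 at fret 2 → C♯1 (MIDI 25); D2 at fret 7 → A2 (MIDI 45).
25 − 45 = -20, so the two pitches are 20 semitones apart, with A2 the higher.

20 semitones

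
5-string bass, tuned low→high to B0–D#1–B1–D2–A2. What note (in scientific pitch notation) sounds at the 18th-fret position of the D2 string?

D2 is MIDI 38. Adding 18 gives 56, which is G#3.
(Equivalently spelled Ab3.)

G#3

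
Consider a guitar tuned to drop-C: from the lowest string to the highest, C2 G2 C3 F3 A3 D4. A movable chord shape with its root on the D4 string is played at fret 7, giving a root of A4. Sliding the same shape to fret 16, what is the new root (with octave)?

Moving from fret 7 to fret 16 shifts the root by 9 semitones.
A4 up 9 semitones is F#5.

F#5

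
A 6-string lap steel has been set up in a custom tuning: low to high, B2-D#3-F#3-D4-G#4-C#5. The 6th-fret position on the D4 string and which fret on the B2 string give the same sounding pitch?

21

D4 at fret 6 is D4 + 6 semitones = G#4.
The open B2 string is 15 semitones below the open D4, so the same pitch on the B2 string lies at fret 6 + 15 = 21.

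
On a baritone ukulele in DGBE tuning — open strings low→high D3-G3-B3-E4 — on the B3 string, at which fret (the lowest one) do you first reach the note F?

From B3, count semitones up the chromatic scale until reaching F: B–C–C#–D–D#–E–F — 6 steps.

6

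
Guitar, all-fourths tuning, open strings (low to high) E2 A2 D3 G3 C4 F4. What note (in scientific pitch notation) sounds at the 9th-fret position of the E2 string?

E2 is MIDI 40. Adding 9 gives 49, which is C#3.
(Equivalently spelled Db3.)

C#3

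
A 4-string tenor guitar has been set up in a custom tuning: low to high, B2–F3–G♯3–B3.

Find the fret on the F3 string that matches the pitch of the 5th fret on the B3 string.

11

B3 at fret 5 is B3 + 5 semitones = E4.
The open F3 string is 6 semitones below the open B3, so the same pitch on the F3 string lies at fret 5 + 6 = 11.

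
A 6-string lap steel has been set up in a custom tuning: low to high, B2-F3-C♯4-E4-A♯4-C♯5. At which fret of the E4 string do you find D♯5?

D♯5 is 11 semitones above the open E4 (E–F–F#–G–…–C#–D–D#), so it sits at fret 11.

11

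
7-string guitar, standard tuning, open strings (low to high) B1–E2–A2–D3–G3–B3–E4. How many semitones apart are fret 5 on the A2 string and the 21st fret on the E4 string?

35 semitones

A2 at fret 5 → D3 (MIDI 50); E4 at fret 21 → C♯6 (MIDI 85).
50 − 85 = -35, so the two pitches are 35 semitones apart, with C♯6 the higher.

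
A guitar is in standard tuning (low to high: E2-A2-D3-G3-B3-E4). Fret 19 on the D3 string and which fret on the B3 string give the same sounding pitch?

10

Fret 19 on D3 is MIDI 50 + 19 = 69 (A4). On the B3 string (open MIDI 59), that pitch is 69 − 59 = fret 10.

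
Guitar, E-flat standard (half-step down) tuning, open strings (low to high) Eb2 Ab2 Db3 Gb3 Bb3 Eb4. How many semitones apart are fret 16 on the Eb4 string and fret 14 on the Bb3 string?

Eb4 at fret 16 → G5 (MIDI 79); Bb3 at fret 14 → C5 (MIDI 72).
79 − 72 = 7, so the two pitches are 7 semitones apart, with G5 the higher.

7 semitones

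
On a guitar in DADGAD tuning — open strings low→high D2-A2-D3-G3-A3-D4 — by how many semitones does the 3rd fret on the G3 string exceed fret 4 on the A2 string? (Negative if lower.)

9 semitones

G3 at fret 3 → A#3 (MIDI 58); A2 at fret 4 → C#3 (MIDI 49).
58 − 49 = 9, so the two pitches are 9 semitones apart.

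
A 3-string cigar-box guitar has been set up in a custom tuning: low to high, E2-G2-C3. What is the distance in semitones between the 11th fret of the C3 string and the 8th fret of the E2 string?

11 semitones

C3 at fret 11 → B3 (MIDI 59); E2 at fret 8 → C3 (MIDI 48).
59 − 48 = 11, so the two pitches are 11 semitones apart, with B3 the higher.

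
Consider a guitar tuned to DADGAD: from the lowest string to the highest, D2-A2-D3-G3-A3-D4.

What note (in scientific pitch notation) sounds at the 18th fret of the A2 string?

A2 is MIDI 45. Adding 18 gives 63, which is D♯4.

D♯4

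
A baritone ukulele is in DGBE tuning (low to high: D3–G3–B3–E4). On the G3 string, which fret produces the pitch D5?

D5 is 19 semitones above the open G3 (G–G#–A–A#–…–C–C#–D), so it sits at fret 19.

19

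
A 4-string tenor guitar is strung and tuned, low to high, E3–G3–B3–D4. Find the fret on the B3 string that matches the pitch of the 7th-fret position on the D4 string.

Fret 7 on D4 is MIDI 62 + 7 = 69 (A4). On the B3 string (open MIDI 59), that pitch is 69 − 59 = fret 10.

10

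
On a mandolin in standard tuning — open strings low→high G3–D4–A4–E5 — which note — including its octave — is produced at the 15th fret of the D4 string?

D4 is MIDI 62. Adding 15 gives 77, which is F5.

F5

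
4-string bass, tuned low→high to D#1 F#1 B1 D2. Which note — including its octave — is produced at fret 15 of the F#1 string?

Each fret is one semitone, so F#1 + 15 = A2.

A2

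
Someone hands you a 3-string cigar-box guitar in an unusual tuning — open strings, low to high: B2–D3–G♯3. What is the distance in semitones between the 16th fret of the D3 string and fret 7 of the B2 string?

12 semitones

D3 at fret 16 → F♯4 (MIDI 66); B2 at fret 7 → F♯3 (MIDI 54).
66 − 54 = 12, so the two pitches are 12 semitones apart, with F♯4 the higher.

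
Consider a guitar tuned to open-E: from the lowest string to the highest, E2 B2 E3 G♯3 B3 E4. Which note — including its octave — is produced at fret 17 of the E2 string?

E2 is MIDI 40. Adding 17 gives 57, which is A3.

A3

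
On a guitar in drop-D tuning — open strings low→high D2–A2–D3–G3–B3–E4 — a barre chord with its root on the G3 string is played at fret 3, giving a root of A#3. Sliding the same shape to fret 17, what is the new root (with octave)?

Moving from fret 3 to fret 17 shifts the root by 14 semitones.
A#3 up 14 semitones is C5.

C5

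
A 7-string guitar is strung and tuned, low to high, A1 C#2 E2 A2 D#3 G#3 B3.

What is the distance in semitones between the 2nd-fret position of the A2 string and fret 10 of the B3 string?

A2 at fret 2 → B2 (MIDI 47); B3 at fret 10 → A4 (MIDI 69).
47 − 69 = -22, so the two pitches are 22 semitones apart, with A4 the higher.

22 semitones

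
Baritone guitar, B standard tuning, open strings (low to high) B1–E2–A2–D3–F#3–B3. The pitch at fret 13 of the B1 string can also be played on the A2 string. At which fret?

3

Fret 13 on B1 is MIDI 35 + 13 = 48 (C3). On the A2 string (open MIDI 45), that pitch is 48 − 45 = fret 3.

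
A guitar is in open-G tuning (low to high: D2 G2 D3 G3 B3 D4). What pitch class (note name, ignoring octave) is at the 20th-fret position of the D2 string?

A#

Each fret is one semitone, so D2 + 20 = A#.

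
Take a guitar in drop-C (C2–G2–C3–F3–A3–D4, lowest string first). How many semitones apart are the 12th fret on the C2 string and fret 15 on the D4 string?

29 semitones

C2 at fret 12 → C3 (MIDI 48); D4 at fret 15 → F5 (MIDI 77).
48 − 77 = -29, so the two pitches are 29 semitones apart, with F5 the higher.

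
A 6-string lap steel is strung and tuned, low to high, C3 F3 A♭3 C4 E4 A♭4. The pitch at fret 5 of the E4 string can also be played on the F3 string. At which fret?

Fret 5 on E4 is MIDI 64 + 5 = 69 (A4). On the F3 string (open MIDI 53), that pitch is 69 − 53 = fret 16.

16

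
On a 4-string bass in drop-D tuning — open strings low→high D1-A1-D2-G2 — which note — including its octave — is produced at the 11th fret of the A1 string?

Each fret is one semitone, so A1 + 11 = G#2.
(Equivalently spelled Ab2.)

G#2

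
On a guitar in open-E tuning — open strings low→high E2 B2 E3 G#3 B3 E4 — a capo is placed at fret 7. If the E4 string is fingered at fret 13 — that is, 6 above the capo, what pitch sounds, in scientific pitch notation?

The capo raises the open E4 by 7 semitones to B4; fretting 6 more gives E4 + 7 + 6 = E4 + 13 semitones = F5.

F5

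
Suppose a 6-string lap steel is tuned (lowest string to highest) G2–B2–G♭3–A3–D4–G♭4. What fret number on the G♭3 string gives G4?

G4 is 13 semitones above the open G♭3 (Gb–G–Ab–A–…–F–Gb–G), so it sits at fret 13.

13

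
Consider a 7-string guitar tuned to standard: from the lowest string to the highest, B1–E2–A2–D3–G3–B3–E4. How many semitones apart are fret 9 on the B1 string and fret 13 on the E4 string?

33 semitones

B1 at fret 9 → G#2 (MIDI 44); E4 at fret 13 → F5 (MIDI 77).
44 − 77 = -33, so the two pitches are 33 semitones apart, with F5 the higher.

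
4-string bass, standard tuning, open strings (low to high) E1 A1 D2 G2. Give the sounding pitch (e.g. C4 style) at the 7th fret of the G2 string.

D3

The open G2 string plus 7 semitones: G–G#–A–A#–B–C–C#–D.
The walk passes from B into C once, so the octave number goes from 2 to 3.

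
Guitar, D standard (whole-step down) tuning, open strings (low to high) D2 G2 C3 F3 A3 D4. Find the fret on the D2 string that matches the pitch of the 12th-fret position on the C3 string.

22

Fret 12 on C3 is MIDI 48 + 12 = 60 (C4). On the D2 string (open MIDI 38), that pitch is 60 − 38 = fret 22.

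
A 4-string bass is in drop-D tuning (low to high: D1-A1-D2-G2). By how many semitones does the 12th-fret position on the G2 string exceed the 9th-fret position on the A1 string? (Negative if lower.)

13 semitones

G2 at fret 12 → G3 (MIDI 55); A1 at fret 9 → F♯2 (MIDI 42).
55 − 42 = 13, so the two pitches are 13 semitones apart.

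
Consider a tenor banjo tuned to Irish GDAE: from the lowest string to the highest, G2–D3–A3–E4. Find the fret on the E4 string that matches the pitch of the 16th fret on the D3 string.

2

D3 at fret 16 is D3 + 16 semitones = F#4.
The open E4 string is 14 semitones above the open D3, so the same pitch on the E4 string lies at fret 16 − 14 = 2.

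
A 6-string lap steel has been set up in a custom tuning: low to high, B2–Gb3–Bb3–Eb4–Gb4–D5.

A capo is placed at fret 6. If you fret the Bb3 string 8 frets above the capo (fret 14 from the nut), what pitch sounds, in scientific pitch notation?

The capo raises the open Bb3 by 6 semitones to E4; fretting 8 more gives Bb3 + 6 + 8 = Bb3 + 14 semitones = C5.

C5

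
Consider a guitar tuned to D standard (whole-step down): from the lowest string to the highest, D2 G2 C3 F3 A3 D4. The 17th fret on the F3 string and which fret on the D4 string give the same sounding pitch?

8

F3 at fret 17 is F3 + 17 semitones = A#4.
The open D4 string is 9 semitones above the open F3, so the same pitch on the D4 string lies at fret 17 − 9 = 8.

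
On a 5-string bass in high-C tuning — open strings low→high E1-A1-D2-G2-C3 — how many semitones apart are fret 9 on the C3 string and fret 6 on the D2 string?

13 semitones

C3 at fret 9 → A3 (MIDI 57); D2 at fret 6 → G#2 (MIDI 44).
57 − 44 = 13, so the two pitches are 13 semitones apart, with A3 the higher.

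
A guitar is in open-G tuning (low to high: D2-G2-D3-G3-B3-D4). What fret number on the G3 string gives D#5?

D#5 is 20 semitones above the open G3 (G–G#–A–A#–…–C#–D–D#), so it sits at fret 20.

20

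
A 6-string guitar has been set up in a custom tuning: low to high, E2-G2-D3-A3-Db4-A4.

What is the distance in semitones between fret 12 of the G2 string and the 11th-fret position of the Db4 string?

G2 at fret 12 → G3 (MIDI 55); Db4 at fret 11 → C5 (MIDI 72).
55 − 72 = -17, so the two pitches are 17 semitones apart, with C5 the higher.

17 semitones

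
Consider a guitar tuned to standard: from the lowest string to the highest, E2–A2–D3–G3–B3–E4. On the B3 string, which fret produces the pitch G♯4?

G♯4 is 9 semitones above the open B3 (B–C–C#–D–D#–E–F–F#–G–G#), so it sits at fret 9.

9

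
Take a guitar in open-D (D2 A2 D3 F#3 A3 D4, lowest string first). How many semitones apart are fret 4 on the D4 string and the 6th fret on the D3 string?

D4 at fret 4 → F#4 (MIDI 66); D3 at fret 6 → G#3 (MIDI 56).
66 − 56 = 10, so the two pitches are 10 semitones apart, with F#4 the higher.

10 semitones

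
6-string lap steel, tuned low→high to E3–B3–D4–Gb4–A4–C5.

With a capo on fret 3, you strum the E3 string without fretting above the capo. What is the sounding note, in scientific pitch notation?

G3

The capo raises the open E3 by 3 semitones to G3; fretting 0 more gives E3 + 3 + 0 = E3 + 3 semitones = G3.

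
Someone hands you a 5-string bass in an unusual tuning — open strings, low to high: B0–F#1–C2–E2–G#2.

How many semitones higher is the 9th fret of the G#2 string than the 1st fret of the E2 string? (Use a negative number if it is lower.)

G#2 at fret 9 → F3 (MIDI 53); E2 at fret 1 → F2 (MIDI 41).
53 − 41 = 12, so the two pitches are 12 semitones apart.

12 semitones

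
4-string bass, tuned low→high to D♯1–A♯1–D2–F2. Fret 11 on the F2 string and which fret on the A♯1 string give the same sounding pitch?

Fret 11 on F2 is MIDI 41 + 11 = 52 (E3). On the A♯1 string (open MIDI 34), that pitch is 52 − 34 = fret 18.

18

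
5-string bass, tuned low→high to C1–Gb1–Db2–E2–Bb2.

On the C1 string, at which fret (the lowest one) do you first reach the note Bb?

10

From C1, count semitones up the chromatic scale until reaching Bb: C–Db–D–Eb–…–Ab–A–Bb — 10 steps.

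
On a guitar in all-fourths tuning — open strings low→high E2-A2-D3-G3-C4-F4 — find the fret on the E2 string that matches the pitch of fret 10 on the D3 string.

D3 at fret 10 is D3 + 10 semitones = C4.
The open E2 string is 10 semitones below the open D3, so the same pitch on the E2 string lies at fret 10 + 10 = 20.

20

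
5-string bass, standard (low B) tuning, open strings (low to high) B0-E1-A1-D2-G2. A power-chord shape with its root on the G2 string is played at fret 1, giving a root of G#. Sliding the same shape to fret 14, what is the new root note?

A

Moving from fret 1 to fret 14 shifts the root by 13 semitones.
G# up 13 semitones is A.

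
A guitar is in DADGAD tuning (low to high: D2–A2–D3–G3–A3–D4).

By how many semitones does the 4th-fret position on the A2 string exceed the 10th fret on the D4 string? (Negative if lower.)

-23 semitones

A2 at fret 4 → C#3 (MIDI 49); D4 at fret 10 → C5 (MIDI 72).
49 − 72 = -23, so the two pitches are 23 semitones apart.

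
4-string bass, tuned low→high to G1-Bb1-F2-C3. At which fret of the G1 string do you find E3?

E3 is 21 semitones above the open G1 (G–Ab–A–Bb–…–D–Eb–E), so it sits at fret 21.

21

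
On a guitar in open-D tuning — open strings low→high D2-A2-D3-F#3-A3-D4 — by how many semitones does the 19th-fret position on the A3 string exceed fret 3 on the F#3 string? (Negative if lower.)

19 semitones

A3 at fret 19 → E5 (MIDI 76); F#3 at fret 3 → A3 (MIDI 57).
76 − 57 = 19, so the two pitches are 19 semitones apart.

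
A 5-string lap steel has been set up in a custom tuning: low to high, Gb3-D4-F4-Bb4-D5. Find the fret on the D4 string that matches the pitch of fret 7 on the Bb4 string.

Bb4 at fret 7 is Bb4 + 7 semitones = F5.
The open D4 string is 8 semitones below the open Bb4, so the same pitch on the D4 string lies at fret 7 + 8 = 15.

15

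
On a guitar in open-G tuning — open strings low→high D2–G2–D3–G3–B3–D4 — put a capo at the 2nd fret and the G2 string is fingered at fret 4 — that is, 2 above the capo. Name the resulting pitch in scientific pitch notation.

B2

The capo raises the open G2 by 2 semitones to A2; fretting 2 more gives G2 + 2 + 2 = G2 + 4 semitones = B2.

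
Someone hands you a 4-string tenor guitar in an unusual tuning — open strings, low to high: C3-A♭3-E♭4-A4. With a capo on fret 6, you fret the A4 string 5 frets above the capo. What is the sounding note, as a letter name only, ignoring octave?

A♭

The capo raises the open A4 by 6 semitones to E♭5; fretting 5 more gives A4 + 6 + 5 = A4 + 11 semitones, landing on A♭.
(Also written G♯.)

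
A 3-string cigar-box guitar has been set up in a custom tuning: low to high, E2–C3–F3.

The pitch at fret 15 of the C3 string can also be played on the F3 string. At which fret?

10

C3 at fret 15 is C3 + 15 semitones = D#4.
The open F3 string is 5 semitones above the open C3, so the same pitch on the F3 string lies at fret 15 − 5 = 10.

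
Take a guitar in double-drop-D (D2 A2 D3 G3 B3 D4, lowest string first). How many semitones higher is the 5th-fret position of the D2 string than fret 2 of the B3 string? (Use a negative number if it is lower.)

D2 at fret 5 → G2 (MIDI 43); B3 at fret 2 → C#4 (MIDI 61).
43 − 61 = -18, so the two pitches are 18 semitones apart.

-18 semitones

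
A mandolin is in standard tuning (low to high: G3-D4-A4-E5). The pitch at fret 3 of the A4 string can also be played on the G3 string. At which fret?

Fret 3 on A4 is MIDI 69 + 3 = 72 (C5). On the G3 string (open MIDI 55), that pitch is 72 − 55 = fret 17.

17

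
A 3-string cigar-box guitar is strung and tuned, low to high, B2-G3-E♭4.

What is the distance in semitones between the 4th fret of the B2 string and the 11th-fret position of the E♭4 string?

23 semitones

B2 at fret 4 → E♭3 (MIDI 51); E♭4 at fret 11 → D5 (MIDI 74).
51 − 74 = -23, so the two pitches are 23 semitones apart, with D5 the higher.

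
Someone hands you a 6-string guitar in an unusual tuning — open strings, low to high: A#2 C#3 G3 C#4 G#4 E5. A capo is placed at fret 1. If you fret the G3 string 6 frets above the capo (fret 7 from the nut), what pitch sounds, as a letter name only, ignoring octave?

D

The capo raises the open G3 by 1 semitone to G#3; fretting 6 more gives G3 + 1 + 6 = G3 + 7 semitones, landing on D.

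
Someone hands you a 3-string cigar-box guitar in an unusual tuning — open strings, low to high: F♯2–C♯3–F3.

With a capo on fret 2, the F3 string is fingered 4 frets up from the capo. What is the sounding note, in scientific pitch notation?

The capo raises the open F3 by 2 semitones to G3; fretting 4 more gives F3 + 2 + 4 = F3 + 6 semitones = B3.

B3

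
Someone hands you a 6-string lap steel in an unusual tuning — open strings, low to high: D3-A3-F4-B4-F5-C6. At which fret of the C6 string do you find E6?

4

E6 is 4 semitones above the open C6 (C–Db–D–Eb–E), so it sits at fret 4.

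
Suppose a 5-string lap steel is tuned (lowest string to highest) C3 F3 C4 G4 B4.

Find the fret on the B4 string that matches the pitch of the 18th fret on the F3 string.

Fret 18 on F3 is MIDI 53 + 18 = 71 (B4). On the B4 string (open MIDI 71), that pitch is 71 − 71 = fret 0.

0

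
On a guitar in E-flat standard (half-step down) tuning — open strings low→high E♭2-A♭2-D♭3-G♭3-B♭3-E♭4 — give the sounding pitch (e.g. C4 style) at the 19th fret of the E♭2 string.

B♭3

E♭2 is MIDI 39. Adding 19 gives 58, which is B♭3.
(Equivalently spelled A♯3.)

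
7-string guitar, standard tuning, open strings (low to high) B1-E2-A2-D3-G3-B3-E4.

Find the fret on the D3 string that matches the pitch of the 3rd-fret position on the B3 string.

12

B3 at fret 3 is B3 + 3 semitones = D4.
The open D3 string is 9 semitones below the open B3, so the same pitch on the D3 string lies at fret 3 + 9 = 12.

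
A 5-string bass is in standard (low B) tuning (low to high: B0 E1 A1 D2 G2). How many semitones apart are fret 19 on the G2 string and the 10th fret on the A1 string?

19 semitones

G2 at fret 19 → D4 (MIDI 62); A1 at fret 10 → G2 (MIDI 43).
62 − 43 = 19, so the two pitches are 19 semitones apart, with D4 the higher.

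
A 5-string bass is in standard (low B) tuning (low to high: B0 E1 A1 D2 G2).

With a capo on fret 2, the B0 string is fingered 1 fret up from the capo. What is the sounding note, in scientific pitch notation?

The capo raises the open B0 by 2 semitones to C#1; fretting 1 more gives B0 + 2 + 1 = B0 + 3 semitones = D1.

D1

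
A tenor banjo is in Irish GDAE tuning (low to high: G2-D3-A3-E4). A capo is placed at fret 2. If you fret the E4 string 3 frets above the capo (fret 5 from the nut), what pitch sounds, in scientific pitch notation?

A4

The capo raises the open E4 by 2 semitones to F#4; fretting 3 more gives E4 + 2 + 3 = E4 + 5 semitones = A4.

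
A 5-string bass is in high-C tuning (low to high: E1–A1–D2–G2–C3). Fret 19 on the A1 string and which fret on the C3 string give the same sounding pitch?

Fret 19 on A1 is MIDI 33 + 19 = 52 (E3). On the C3 string (open MIDI 48), that pitch is 52 − 48 = fret 4.

4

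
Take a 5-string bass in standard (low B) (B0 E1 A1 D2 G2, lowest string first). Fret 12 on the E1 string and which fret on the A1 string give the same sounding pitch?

Fret 12 on E1 is MIDI 28 + 12 = 40 (E2). On the A1 string (open MIDI 33), that pitch is 40 − 33 = fret 7.

7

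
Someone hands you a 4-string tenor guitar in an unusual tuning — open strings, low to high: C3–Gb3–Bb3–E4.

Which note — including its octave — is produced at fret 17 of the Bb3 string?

The open Bb3 string plus 17 semitones: Bb–B–C–Db–…–Db–D–Eb.
The walk passes from B into C 2 times, so the octave number goes from 3 to 5.
(Equivalently spelled D#5.)

Eb5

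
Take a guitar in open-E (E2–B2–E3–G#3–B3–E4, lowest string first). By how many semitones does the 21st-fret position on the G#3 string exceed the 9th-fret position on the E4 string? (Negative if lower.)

4 semitones

G#3 at fret 21 → F5 (MIDI 77); E4 at fret 9 → C#5 (MIDI 73).
77 − 73 = 4, so the two pitches are 4 semitones apart.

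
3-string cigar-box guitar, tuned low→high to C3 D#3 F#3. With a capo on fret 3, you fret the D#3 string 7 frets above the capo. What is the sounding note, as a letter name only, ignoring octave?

C#

The capo raises the open D#3 by 3 semitones to F#3; fretting 7 more gives D#3 + 3 + 7 = D#3 + 10 semitones, landing on C#.
(Also written Db.)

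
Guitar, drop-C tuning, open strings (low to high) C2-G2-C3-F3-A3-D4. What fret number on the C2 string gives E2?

4

E2 is 4 semitones above the open C2 (C–C#–D–D#–E), so it sits at fret 4.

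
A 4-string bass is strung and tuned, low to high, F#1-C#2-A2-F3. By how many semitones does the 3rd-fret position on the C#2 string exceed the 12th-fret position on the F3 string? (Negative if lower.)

-25 semitones

C#2 at fret 3 → E2 (MIDI 40); F3 at fret 12 → F4 (MIDI 65).
40 − 65 = -25, so the two pitches are 25 semitones apart.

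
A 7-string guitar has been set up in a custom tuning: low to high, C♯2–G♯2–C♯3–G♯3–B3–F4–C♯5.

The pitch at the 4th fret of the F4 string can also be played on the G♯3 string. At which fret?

F4 at fret 4 is F4 + 4 semitones = A4.
The open G♯3 string is 9 semitones below the open F4, so the same pitch on the G♯3 string lies at fret 4 + 9 = 13.

13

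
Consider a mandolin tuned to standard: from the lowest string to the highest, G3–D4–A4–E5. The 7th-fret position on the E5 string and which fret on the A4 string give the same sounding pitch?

Fret 7 on E5 is MIDI 76 + 7 = 83 (B5). On the A4 string (open MIDI 69), that pitch is 83 − 69 = fret 14.

14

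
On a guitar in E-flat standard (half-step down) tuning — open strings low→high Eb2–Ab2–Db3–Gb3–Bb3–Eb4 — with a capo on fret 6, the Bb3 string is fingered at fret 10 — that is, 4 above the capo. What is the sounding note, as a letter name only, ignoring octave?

Ab

The capo raises the open Bb3 by 6 semitones to E4; fretting 4 more gives Bb3 + 6 + 4 = Bb3 + 10 semitones, landing on Ab.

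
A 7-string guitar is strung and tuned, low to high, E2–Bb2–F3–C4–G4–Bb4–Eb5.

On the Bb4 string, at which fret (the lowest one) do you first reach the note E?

6

From Bb4, count semitones up the chromatic scale until reaching E: Bb–B–C–Db–D–Eb–E — 6 steps.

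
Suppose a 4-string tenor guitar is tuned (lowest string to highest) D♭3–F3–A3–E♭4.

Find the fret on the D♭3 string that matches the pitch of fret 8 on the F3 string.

Fret 8 on F3 is MIDI 53 + 8 = 61 (D♭4). On the D♭3 string (open MIDI 49), that pitch is 61 − 49 = fret 12.

12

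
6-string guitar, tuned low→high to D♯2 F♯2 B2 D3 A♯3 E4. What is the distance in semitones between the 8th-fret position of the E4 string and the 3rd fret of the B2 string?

22 semitones

E4 at fret 8 → C5 (MIDI 72); B2 at fret 3 → D3 (MIDI 50).
72 − 50 = 22, so the two pitches are 22 semitones apart, with C5 the higher.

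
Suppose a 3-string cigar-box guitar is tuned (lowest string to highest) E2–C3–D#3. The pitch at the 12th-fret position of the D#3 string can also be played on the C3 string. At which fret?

15

Fret 12 on D#3 is MIDI 51 + 12 = 63 (D#4). On the C3 string (open MIDI 48), that pitch is 63 − 48 = fret 15.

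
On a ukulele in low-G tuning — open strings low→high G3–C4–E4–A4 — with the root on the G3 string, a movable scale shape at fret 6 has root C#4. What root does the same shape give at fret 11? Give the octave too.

F#4

Moving from fret 6 to fret 11 shifts the root by 5 semitones.
C#4 up 5 semitones is F#4.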